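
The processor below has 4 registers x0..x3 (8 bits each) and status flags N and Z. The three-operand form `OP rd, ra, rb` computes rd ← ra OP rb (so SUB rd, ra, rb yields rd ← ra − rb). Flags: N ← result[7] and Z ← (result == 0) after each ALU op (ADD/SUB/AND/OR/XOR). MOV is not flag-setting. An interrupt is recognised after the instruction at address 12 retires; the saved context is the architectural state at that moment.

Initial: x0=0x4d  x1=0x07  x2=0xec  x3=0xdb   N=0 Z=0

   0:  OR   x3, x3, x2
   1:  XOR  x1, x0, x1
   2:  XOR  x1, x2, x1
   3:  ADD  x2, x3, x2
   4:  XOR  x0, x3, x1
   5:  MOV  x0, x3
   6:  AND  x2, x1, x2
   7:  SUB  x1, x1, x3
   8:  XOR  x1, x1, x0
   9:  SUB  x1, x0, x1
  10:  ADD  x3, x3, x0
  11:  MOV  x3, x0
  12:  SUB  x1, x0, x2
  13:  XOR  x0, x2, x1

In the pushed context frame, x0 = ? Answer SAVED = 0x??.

after  0: x0=0x4d x1=0x07 x2=0xec x3=0xff  N=1 Z=0
after  1: x0=0x4d x1=0x4a x2=0xec x3=0xff  N=0 Z=0
after  2: x0=0x4d x1=0xa6 x2=0xec x3=0xff  N=1 Z=0
after  3: x0=0x4d x1=0xa6 x2=0xeb x3=0xff  N=1 Z=0
after  4: x0=0x59 x1=0xa6 x2=0xeb x3=0xff  N=0 Z=0
after  5: x0=0xff x1=0xa6 x2=0xeb x3=0xff  N=0 Z=0
after  6: x0=0xff x1=0xa6 x2=0xa2 x3=0xff  N=1 Z=0
after  7: x0=0xff x1=0xa7 x2=0xa2 x3=0xff  N=1 Z=0
after  8: x0=0xff x1=0x58 x2=0xa2 x3=0xff  N=0 Z=0
after  9: x0=0xff x1=0xa7 x2=0xa2 x3=0xff  N=1 Z=0
after 10: x0=0xff x1=0xa7 x2=0xa2 x3=0xfe  N=1 Z=0
after 11: x0=0xff x1=0xa7 x2=0xa2 x3=0xff  N=1 Z=0
after 12: x0=0xff x1=0x5d x2=0xa2 x3=0xff  N=0 Z=0
-- IRQ taken; context saved, return-PC = 13 --

SAVED = 0xff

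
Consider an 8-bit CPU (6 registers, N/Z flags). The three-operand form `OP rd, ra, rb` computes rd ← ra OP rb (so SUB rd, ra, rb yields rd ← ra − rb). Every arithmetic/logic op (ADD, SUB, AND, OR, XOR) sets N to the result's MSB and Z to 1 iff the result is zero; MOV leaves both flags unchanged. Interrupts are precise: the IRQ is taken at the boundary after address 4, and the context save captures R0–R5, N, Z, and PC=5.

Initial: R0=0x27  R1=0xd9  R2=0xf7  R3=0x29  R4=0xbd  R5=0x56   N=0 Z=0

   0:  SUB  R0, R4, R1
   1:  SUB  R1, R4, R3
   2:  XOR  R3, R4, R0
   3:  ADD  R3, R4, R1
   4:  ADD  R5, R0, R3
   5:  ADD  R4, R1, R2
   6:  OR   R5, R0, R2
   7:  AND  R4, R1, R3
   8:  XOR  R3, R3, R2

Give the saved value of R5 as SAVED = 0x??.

after  0: R0=0xe4 R1=0xd9 R2=0xf7 R3=0x29 R4=0xbd R5=0x56  N=1 Z=0
after  1: R0=0xe4 R1=0x94 R2=0xf7 R3=0x29 R4=0xbd R5=0x56  N=1 Z=0
after  2: R0=0xe4 R1=0x94 R2=0xf7 R3=0x59 R4=0xbd R5=0x56  N=0 Z=0
after  3: R0=0xe4 R1=0x94 R2=0xf7 R3=0x51 R4=0xbd R5=0x56  N=0 Z=0
after  4: R0=0xe4 R1=0x94 R2=0xf7 R3=0x51 R4=0xbd R5=0x35  N=0 Z=0
-- IRQ taken; context saved, return-PC = 5 --

SAVED = 0x35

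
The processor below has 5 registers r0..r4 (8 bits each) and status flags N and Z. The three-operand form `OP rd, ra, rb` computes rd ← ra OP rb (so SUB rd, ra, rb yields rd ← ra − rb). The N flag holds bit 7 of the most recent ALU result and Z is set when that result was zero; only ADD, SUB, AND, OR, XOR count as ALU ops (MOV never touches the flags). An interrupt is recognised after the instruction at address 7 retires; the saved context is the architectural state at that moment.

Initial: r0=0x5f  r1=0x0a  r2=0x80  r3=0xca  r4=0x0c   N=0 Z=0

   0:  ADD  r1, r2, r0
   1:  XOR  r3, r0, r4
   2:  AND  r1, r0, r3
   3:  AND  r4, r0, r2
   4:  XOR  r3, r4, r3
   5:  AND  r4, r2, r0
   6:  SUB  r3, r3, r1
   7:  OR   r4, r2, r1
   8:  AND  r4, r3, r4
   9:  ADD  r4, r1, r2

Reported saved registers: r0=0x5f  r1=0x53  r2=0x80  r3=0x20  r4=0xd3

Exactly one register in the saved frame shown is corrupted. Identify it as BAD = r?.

BAD = r3

after  0: r0=0x5f r1=0xdf r2=0x80 r3=0xca r4=0x0c  N=1 Z=0
after  1: r0=0x5f r1=0xdf r2=0x80 r3=0x53 r4=0x0c  N=0 Z=0
after  2: r0=0x5f r1=0x53 r2=0x80 r3=0x53 r4=0x0c  N=0 Z=0
after  3: r0=0x5f r1=0x53 r2=0x80 r3=0x53 r4=0x00  N=0 Z=1
after  4: r0=0x5f r1=0x53 r2=0x80 r3=0x53 r4=0x00  N=0 Z=0
after  5: r0=0x5f r1=0x53 r2=0x80 r3=0x53 r4=0x00  N=0 Z=1
after  6: r0=0x5f r1=0x53 r2=0x80 r3=0x00 r4=0x00  N=0 Z=1
after  7: r0=0x5f r1=0x53 r2=0x80 r3=0x00 r4=0xd3  N=1 Z=0
-- IRQ taken; context saved, return-PC = 8 --
mismatch: r3: reported 0x20 vs actual 0x00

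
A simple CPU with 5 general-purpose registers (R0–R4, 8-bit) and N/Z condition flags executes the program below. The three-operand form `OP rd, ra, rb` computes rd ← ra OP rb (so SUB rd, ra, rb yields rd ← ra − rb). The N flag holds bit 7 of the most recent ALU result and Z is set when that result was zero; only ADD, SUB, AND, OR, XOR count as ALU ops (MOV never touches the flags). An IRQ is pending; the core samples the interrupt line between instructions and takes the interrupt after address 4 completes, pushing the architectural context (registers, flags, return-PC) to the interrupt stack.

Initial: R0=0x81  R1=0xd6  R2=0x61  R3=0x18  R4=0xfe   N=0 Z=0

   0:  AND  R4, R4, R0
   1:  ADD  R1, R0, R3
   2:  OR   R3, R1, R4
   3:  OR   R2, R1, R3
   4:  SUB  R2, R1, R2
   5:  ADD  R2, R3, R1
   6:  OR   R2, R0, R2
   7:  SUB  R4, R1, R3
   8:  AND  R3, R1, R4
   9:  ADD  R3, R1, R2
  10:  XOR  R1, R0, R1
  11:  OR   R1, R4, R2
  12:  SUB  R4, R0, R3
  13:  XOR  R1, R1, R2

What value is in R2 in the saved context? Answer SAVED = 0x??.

after  0: R0=0x81 R1=0xd6 R2=0x61 R3=0x18 R4=0x80  N=1 Z=0
after  1: R0=0x81 R1=0x99 R2=0x61 R3=0x18 R4=0x80  N=1 Z=0
after  2: R0=0x81 R1=0x99 R2=0x61 R3=0x99 R4=0x80  N=1 Z=0
after  3: R0=0x81 R1=0x99 R2=0x99 R3=0x99 R4=0x80  N=1 Z=0
after  4: R0=0x81 R1=0x99 R2=0x00 R3=0x99 R4=0x80  N=0 Z=1
-- IRQ taken; context saved, return-PC = 5 --

SAVED = 0x00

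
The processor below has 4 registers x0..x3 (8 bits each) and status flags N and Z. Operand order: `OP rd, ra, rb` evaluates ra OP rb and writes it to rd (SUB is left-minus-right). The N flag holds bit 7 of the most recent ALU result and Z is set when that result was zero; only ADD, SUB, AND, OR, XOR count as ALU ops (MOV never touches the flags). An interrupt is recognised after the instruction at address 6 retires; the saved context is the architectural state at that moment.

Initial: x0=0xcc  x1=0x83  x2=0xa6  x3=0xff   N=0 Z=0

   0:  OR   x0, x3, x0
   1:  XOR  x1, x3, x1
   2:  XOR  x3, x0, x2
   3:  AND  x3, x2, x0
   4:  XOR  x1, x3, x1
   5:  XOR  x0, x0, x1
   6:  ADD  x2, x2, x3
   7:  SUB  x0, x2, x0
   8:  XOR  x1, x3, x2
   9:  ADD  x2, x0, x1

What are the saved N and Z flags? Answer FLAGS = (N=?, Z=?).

after  0: x0=0xff x1=0x83 x2=0xa6 x3=0xff  N=1 Z=0
after  1: x0=0xff x1=0x7c x2=0xa6 x3=0xff  N=0 Z=0
after  2: x0=0xff x1=0x7c x2=0xa6 x3=0x59  N=0 Z=0
after  3: x0=0xff x1=0x7c x2=0xa6 x3=0xa6  N=1 Z=0
after  4: x0=0xff x1=0xda x2=0xa6 x3=0xa6  N=1 Z=0
after  5: x0=0x25 x1=0xda x2=0xa6 x3=0xa6  N=0 Z=0
after  6: x0=0x25 x1=0xda x2=0x4c x3=0xa6  N=0 Z=0
-- IRQ taken; context saved, return-PC = 7 --

FLAGS = (N=0, Z=0)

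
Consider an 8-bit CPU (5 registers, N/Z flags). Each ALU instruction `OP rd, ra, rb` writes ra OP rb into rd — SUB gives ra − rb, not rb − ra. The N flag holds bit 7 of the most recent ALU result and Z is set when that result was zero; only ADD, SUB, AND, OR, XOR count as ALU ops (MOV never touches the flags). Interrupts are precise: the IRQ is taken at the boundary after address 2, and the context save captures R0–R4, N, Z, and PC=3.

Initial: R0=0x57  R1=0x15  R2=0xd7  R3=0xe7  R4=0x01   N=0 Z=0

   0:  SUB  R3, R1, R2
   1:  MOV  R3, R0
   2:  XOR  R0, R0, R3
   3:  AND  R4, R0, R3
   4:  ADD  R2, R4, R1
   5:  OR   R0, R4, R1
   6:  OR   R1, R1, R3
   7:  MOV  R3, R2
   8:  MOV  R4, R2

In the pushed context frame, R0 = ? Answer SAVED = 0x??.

after  0: R0=0x57 R1=0x15 R2=0xd7 R3=0x3e R4=0x01  N=0 Z=0
after  1: R0=0x57 R1=0x15 R2=0xd7 R3=0x57 R4=0x01  N=0 Z=0
after  2: R0=0x00 R1=0x15 R2=0xd7 R3=0x57 R4=0x01  N=0 Z=1
-- IRQ taken; context saved, return-PC = 3 --

SAVED = 0x00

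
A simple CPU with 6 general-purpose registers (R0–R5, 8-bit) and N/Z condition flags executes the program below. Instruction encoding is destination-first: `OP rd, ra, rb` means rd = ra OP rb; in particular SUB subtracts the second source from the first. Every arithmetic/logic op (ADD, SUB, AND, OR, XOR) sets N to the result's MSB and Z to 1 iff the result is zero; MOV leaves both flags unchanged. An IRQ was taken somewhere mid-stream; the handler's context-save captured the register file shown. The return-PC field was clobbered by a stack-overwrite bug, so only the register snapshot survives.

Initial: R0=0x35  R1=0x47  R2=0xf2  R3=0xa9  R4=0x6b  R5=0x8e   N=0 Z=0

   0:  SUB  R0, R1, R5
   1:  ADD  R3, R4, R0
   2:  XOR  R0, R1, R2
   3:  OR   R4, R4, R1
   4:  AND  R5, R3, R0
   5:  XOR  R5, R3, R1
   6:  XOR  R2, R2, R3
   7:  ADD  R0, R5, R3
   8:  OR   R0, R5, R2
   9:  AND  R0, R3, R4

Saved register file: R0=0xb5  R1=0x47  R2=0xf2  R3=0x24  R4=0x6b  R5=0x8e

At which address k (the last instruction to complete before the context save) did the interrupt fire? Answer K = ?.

K = 2

after  0: R0=0xb9 R1=0x47 R2=0xf2 R3=0xa9 R4=0x6b R5=0x8e  N=1 Z=0
after  1: R0=0xb9 R1=0x47 R2=0xf2 R3=0x24 R4=0x6b R5=0x8e  N=0 Z=0
after  2: R0=0xb5 R1=0x47 R2=0xf2 R3=0x24 R4=0x6b R5=0x8e  N=1 Z=0
-- IRQ taken; context saved, return-PC = 3 --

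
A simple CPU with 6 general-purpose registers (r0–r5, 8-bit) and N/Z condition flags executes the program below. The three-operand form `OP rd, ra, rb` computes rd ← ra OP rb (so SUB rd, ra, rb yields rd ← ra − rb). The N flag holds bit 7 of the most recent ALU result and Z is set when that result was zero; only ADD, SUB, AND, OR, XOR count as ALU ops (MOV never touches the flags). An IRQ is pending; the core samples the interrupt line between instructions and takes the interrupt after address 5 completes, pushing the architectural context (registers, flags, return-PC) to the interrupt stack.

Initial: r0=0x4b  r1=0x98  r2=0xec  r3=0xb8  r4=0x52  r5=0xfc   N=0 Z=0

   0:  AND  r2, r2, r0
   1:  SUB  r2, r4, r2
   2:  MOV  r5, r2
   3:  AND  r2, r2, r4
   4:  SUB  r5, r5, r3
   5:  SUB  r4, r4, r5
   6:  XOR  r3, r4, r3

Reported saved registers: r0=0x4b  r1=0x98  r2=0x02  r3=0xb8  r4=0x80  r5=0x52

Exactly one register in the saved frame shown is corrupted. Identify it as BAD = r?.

BAD = r4

after  0: r0=0x4b r1=0x98 r2=0x48 r3=0xb8 r4=0x52 r5=0xfc  N=0 Z=0
after  1: r0=0x4b r1=0x98 r2=0x0a r3=0xb8 r4=0x52 r5=0xfc  N=0 Z=0
after  2: r0=0x4b r1=0x98 r2=0x0a r3=0xb8 r4=0x52 r5=0x0a  N=0 Z=0
after  3: r0=0x4b r1=0x98 r2=0x02 r3=0xb8 r4=0x52 r5=0x0a  N=0 Z=0
after  4: r0=0x4b r1=0x98 r2=0x02 r3=0xb8 r4=0x52 r5=0x52  N=0 Z=0
after  5: r0=0x4b r1=0x98 r2=0x02 r3=0xb8 r4=0x00 r5=0x52  N=0 Z=1
-- IRQ taken; context saved, return-PC = 6 --
mismatch: r4: reported 0x80 vs actual 0x00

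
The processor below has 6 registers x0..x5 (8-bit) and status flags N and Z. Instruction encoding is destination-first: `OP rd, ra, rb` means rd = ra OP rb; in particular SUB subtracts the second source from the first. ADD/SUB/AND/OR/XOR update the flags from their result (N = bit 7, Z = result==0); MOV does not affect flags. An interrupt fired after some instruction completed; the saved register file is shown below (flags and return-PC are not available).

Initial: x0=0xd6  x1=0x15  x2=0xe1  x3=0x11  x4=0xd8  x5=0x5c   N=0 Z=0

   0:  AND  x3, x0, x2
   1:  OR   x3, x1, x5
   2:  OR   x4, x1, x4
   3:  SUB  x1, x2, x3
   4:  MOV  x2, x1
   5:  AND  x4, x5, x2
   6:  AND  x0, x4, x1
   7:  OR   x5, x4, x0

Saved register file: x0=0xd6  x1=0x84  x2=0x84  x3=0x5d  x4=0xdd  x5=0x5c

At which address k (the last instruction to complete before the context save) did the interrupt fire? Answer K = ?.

after  0: x0=0xd6 x1=0x15 x2=0xe1 x3=0xc0 x4=0xd8 x5=0x5c  N=1 Z=0
after  1: x0=0xd6 x1=0x15 x2=0xe1 x3=0x5d x4=0xd8 x5=0x5c  N=0 Z=0
after  2: x0=0xd6 x1=0x15 x2=0xe1 x3=0x5d x4=0xdd x5=0x5c  N=1 Z=0
after  3: x0=0xd6 x1=0x84 x2=0xe1 x3=0x5d x4=0xdd x5=0x5c  N=1 Z=0
after  4: x0=0xd6 x1=0x84 x2=0x84 x3=0x5d x4=0xdd x5=0x5c  N=1 Z=0
-- IRQ taken; context saved, return-PC = 5 --

K = 4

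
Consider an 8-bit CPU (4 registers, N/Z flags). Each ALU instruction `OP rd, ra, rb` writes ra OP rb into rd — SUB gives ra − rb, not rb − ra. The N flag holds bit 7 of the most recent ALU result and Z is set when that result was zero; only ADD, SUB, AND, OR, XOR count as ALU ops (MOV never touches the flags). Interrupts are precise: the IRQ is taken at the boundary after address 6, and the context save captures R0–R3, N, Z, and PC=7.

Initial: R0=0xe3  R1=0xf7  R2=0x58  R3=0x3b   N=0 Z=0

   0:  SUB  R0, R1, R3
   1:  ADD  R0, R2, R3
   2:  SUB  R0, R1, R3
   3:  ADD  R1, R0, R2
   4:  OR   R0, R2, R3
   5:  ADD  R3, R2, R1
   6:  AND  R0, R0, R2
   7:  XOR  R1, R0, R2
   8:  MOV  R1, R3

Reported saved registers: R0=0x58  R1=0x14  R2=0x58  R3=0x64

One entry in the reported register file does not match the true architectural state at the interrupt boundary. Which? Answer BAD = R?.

after  0: R0=0xbc R1=0xf7 R2=0x58 R3=0x3b  N=1 Z=0
after  1: R0=0x93 R1=0xf7 R2=0x58 R3=0x3b  N=1 Z=0
after  2: R0=0xbc R1=0xf7 R2=0x58 R3=0x3b  N=1 Z=0
after  3: R0=0xbc R1=0x14 R2=0x58 R3=0x3b  N=0 Z=0
after  4: R0=0x7b R1=0x14 R2=0x58 R3=0x3b  N=0 Z=0
after  5: R0=0x7b R1=0x14 R2=0x58 R3=0x6c  N=0 Z=0
after  6: R0=0x58 R1=0x14 R2=0x58 R3=0x6c  N=0 Z=0
-- IRQ taken; context saved, return-PC = 7 --
mismatch: R3: reported 0x64 vs actual 0x6c

BAD = R3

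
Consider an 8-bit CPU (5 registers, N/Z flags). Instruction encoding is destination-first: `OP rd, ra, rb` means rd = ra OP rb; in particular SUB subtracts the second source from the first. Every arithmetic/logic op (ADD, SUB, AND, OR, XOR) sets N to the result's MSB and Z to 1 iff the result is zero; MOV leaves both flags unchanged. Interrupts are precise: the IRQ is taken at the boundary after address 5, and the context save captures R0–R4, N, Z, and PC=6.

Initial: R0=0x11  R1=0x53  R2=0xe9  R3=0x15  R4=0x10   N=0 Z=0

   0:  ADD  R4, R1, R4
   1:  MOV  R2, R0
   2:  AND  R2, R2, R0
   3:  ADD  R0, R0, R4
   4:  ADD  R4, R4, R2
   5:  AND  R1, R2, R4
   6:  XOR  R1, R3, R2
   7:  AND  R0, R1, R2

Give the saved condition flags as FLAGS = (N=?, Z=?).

FLAGS = (N=0, Z=0)

after  0: R0=0x11 R1=0x53 R2=0xe9 R3=0x15 R4=0x63  N=0 Z=0
after  1: R0=0x11 R1=0x53 R2=0x11 R3=0x15 R4=0x63  N=0 Z=0
after  2: R0=0x11 R1=0x53 R2=0x11 R3=0x15 R4=0x63  N=0 Z=0
after  3: R0=0x74 R1=0x53 R2=0x11 R3=0x15 R4=0x63  N=0 Z=0
after  4: R0=0x74 R1=0x53 R2=0x11 R3=0x15 R4=0x74  N=0 Z=0
after  5: R0=0x74 R1=0x10 R2=0x11 R3=0x15 R4=0x74  N=0 Z=0
-- IRQ taken; context saved, return-PC = 6 --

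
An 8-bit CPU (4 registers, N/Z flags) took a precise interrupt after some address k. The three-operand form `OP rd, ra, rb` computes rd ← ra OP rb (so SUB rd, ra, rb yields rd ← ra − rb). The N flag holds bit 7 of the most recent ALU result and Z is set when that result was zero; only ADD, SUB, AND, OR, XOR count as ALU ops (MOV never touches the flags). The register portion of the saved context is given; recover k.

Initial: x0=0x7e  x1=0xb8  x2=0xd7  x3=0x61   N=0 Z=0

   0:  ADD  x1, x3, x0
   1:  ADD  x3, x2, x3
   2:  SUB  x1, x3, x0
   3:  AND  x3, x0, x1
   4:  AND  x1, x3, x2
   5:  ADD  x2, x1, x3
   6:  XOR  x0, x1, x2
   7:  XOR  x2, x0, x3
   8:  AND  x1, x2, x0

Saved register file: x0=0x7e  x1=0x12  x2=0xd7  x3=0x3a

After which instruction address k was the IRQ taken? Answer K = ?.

after  0: x0=0x7e x1=0xdf x2=0xd7 x3=0x61  N=1 Z=0
after  1: x0=0x7e x1=0xdf x2=0xd7 x3=0x38  N=0 Z=0
after  2: x0=0x7e x1=0xba x2=0xd7 x3=0x38  N=1 Z=0
after  3: x0=0x7e x1=0xba x2=0xd7 x3=0x3a  N=0 Z=0
after  4: x0=0x7e x1=0x12 x2=0xd7 x3=0x3a  N=0 Z=0
-- IRQ taken; context saved, return-PC = 5 --

K = 4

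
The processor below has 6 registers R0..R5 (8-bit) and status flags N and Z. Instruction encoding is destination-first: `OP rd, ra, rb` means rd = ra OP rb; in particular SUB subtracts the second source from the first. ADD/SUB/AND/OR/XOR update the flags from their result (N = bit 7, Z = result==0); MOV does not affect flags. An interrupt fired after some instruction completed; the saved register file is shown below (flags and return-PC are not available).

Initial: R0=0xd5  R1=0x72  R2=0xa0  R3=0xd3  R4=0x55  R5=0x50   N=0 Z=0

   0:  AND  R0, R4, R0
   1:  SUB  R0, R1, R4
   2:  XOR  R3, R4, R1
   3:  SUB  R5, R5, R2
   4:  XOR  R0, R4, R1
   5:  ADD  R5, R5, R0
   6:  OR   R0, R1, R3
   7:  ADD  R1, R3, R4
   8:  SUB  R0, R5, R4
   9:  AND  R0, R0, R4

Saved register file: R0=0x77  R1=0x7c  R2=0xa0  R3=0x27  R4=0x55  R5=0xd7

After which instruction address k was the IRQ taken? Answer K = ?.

after  0: R0=0x55 R1=0x72 R2=0xa0 R3=0xd3 R4=0x55 R5=0x50  N=0 Z=0
after  1: R0=0x1d R1=0x72 R2=0xa0 R3=0xd3 R4=0x55 R5=0x50  N=0 Z=0
after  2: R0=0x1d R1=0x72 R2=0xa0 R3=0x27 R4=0x55 R5=0x50  N=0 Z=0
after  3: R0=0x1d R1=0x72 R2=0xa0 R3=0x27 R4=0x55 R5=0xb0  N=1 Z=0
after  4: R0=0x27 R1=0x72 R2=0xa0 R3=0x27 R4=0x55 R5=0xb0  N=0 Z=0
after  5: R0=0x27 R1=0x72 R2=0xa0 R3=0x27 R4=0x55 R5=0xd7  N=1 Z=0
after  6: R0=0x77 R1=0x72 R2=0xa0 R3=0x27 R4=0x55 R5=0xd7  N=0 Z=0
after  7: R0=0x77 R1=0x7c R2=0xa0 R3=0x27 R4=0x55 R5=0xd7  N=0 Z=0
-- IRQ taken; context saved, return-PC = 8 --

K = 7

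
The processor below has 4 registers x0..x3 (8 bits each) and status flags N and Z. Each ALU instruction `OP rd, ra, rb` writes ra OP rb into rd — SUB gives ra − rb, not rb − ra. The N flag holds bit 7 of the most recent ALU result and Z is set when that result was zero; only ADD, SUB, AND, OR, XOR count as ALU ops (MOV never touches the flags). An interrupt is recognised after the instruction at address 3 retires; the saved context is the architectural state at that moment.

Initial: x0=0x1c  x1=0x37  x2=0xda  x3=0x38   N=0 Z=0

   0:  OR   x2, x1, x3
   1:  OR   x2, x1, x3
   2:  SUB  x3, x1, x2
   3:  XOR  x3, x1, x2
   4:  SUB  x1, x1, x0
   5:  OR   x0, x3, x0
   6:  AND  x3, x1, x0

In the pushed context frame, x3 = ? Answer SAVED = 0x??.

SAVED = 0x08

after  0: x0=0x1c x1=0x37 x2=0x3f x3=0x38  N=0 Z=0
after  1: x0=0x1c x1=0x37 x2=0x3f x3=0x38  N=0 Z=0
after  2: x0=0x1c x1=0x37 x2=0x3f x3=0xf8  N=1 Z=0
after  3: x0=0x1c x1=0x37 x2=0x3f x3=0x08  N=0 Z=0
-- IRQ taken; context saved, return-PC = 4 --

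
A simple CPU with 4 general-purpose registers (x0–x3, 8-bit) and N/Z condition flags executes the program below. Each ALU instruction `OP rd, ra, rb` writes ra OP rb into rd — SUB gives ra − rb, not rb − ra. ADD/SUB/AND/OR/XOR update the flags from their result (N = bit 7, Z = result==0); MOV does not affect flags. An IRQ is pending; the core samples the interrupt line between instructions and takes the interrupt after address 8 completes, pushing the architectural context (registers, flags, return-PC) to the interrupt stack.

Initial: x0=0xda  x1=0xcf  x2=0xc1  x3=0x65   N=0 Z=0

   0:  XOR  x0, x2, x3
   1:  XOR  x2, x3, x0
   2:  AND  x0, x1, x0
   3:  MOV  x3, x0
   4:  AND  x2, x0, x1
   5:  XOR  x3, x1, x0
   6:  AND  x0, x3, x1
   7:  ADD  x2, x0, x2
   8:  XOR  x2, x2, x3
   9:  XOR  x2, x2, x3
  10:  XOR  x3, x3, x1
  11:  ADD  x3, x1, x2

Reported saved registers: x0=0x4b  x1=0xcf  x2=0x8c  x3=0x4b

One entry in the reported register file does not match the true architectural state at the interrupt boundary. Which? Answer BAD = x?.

after  0: x0=0xa4 x1=0xcf x2=0xc1 x3=0x65  N=1 Z=0
after  1: x0=0xa4 x1=0xcf x2=0xc1 x3=0x65  N=1 Z=0
after  2: x0=0x84 x1=0xcf x2=0xc1 x3=0x65  N=1 Z=0
after  3: x0=0x84 x1=0xcf x2=0xc1 x3=0x84  N=1 Z=0
after  4: x0=0x84 x1=0xcf x2=0x84 x3=0x84  N=1 Z=0
after  5: x0=0x84 x1=0xcf x2=0x84 x3=0x4b  N=0 Z=0
after  6: x0=0x4b x1=0xcf x2=0x84 x3=0x4b  N=0 Z=0
after  7: x0=0x4b x1=0xcf x2=0xcf x3=0x4b  N=1 Z=0
after  8: x0=0x4b x1=0xcf x2=0x84 x3=0x4b  N=1 Z=0
-- IRQ taken; context saved, return-PC = 9 --
mismatch: x2: reported 0x8c vs actual 0x84

BAD = x2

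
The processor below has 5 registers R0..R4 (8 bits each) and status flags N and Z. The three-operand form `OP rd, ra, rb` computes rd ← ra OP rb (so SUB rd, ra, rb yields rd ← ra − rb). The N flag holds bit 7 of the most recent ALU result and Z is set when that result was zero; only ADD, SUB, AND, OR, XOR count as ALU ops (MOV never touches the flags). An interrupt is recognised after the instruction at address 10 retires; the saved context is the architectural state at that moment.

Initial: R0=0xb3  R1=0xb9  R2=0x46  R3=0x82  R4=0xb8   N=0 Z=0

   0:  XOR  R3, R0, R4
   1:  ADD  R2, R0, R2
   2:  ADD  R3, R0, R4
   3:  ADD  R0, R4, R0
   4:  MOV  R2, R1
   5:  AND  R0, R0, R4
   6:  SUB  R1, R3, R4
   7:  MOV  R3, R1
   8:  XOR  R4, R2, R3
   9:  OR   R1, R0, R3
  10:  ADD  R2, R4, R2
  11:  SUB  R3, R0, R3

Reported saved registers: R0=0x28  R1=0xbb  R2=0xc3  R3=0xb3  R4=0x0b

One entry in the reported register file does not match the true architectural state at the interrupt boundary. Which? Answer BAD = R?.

after  0: R0=0xb3 R1=0xb9 R2=0x46 R3=0x0b R4=0xb8  N=0 Z=0
after  1: R0=0xb3 R1=0xb9 R2=0xf9 R3=0x0b R4=0xb8  N=1 Z=0
after  2: R0=0xb3 R1=0xb9 R2=0xf9 R3=0x6b R4=0xb8  N=0 Z=0
after  3: R0=0x6b R1=0xb9 R2=0xf9 R3=0x6b R4=0xb8  N=0 Z=0
after  4: R0=0x6b R1=0xb9 R2=0xb9 R3=0x6b R4=0xb8  N=0 Z=0
after  5: R0=0x28 R1=0xb9 R2=0xb9 R3=0x6b R4=0xb8  N=0 Z=0
after  6: R0=0x28 R1=0xb3 R2=0xb9 R3=0x6b R4=0xb8  N=1 Z=0
after  7: R0=0x28 R1=0xb3 R2=0xb9 R3=0xb3 R4=0xb8  N=1 Z=0
after  8: R0=0x28 R1=0xb3 R2=0xb9 R3=0xb3 R4=0x0a  N=0 Z=0
after  9: R0=0x28 R1=0xbb R2=0xb9 R3=0xb3 R4=0x0a  N=1 Z=0
after 10: R0=0x28 R1=0xbb R2=0xc3 R3=0xb3 R4=0x0a  N=1 Z=0
-- IRQ taken; context saved, return-PC = 11 --
mismatch: R4: reported 0x0b vs actual 0x0a

BAD = R4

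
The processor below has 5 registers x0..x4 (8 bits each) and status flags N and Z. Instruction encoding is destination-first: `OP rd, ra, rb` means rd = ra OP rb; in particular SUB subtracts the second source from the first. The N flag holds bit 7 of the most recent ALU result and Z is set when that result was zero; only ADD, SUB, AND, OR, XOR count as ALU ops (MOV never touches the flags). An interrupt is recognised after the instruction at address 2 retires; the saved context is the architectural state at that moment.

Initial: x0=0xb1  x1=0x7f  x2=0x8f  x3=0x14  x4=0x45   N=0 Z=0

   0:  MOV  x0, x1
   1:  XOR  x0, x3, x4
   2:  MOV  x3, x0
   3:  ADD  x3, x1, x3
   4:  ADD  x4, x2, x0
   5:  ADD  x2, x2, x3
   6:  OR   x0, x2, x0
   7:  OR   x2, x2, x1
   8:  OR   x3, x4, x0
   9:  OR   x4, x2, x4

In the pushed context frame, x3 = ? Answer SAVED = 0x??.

after  0: x0=0x7f x1=0x7f x2=0x8f x3=0x14 x4=0x45  N=0 Z=0
after  1: x0=0x51 x1=0x7f x2=0x8f x3=0x14 x4=0x45  N=0 Z=0
after  2: x0=0x51 x1=0x7f x2=0x8f x3=0x51 x4=0x45  N=0 Z=0
-- IRQ taken; context saved, return-PC = 3 --

SAVED = 0x51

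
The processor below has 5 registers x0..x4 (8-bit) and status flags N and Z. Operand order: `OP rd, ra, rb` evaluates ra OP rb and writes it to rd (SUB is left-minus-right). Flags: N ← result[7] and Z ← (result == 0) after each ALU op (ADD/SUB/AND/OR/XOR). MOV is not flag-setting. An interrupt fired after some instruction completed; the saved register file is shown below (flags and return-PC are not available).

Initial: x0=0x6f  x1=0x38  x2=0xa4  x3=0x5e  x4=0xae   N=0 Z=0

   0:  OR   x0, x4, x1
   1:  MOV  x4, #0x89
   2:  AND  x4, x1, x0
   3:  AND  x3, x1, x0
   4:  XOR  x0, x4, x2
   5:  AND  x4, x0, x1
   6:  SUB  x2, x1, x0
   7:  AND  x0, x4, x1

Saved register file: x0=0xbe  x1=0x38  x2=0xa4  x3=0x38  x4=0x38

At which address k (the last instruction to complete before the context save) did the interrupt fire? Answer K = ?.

after  0: x0=0xbe x1=0x38 x2=0xa4 x3=0x5e x4=0xae  N=1 Z=0
after  1: x0=0xbe x1=0x38 x2=0xa4 x3=0x5e x4=0x89  N=1 Z=0
after  2: x0=0xbe x1=0x38 x2=0xa4 x3=0x5e x4=0x38  N=0 Z=0
after  3: x0=0xbe x1=0x38 x2=0xa4 x3=0x38 x4=0x38  N=0 Z=0
-- IRQ taken; context saved, return-PC = 4 --

K = 3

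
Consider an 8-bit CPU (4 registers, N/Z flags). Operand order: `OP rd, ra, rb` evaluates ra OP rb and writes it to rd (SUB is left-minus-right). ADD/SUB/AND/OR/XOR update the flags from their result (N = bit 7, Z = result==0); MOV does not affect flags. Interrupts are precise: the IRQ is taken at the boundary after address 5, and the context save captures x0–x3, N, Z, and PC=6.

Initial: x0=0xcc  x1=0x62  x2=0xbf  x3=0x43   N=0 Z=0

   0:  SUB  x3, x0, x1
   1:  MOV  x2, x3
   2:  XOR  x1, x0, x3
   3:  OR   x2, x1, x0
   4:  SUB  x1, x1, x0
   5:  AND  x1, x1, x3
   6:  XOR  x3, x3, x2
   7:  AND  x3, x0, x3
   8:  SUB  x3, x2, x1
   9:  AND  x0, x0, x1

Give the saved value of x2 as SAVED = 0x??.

SAVED = 0xee

after  0: x0=0xcc x1=0x62 x2=0xbf x3=0x6a  N=0 Z=0
after  1: x0=0xcc x1=0x62 x2=0x6a x3=0x6a  N=0 Z=0
after  2: x0=0xcc x1=0xa6 x2=0x6a x3=0x6a  N=1 Z=0
after  3: x0=0xcc x1=0xa6 x2=0xee x3=0x6a  N=1 Z=0
after  4: x0=0xcc x1=0xda x2=0xee x3=0x6a  N=1 Z=0
after  5: x0=0xcc x1=0x4a x2=0xee x3=0x6a  N=0 Z=0
-- IRQ taken; context saved, return-PC = 6 --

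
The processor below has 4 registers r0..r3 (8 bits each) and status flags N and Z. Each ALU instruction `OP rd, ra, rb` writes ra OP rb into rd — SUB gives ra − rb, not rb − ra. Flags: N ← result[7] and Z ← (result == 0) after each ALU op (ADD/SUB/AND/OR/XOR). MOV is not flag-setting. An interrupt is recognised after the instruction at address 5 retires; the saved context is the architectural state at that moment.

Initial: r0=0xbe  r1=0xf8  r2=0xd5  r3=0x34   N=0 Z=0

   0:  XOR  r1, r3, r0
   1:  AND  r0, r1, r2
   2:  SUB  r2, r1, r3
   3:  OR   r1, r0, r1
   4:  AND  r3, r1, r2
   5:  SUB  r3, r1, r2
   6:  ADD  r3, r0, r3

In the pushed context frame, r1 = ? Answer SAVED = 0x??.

SAVED = 0x8a

after  0: r0=0xbe r1=0x8a r2=0xd5 r3=0x34  N=1 Z=0
after  1: r0=0x80 r1=0x8a r2=0xd5 r3=0x34  N=1 Z=0
after  2: r0=0x80 r1=0x8a r2=0x56 r3=0x34  N=0 Z=0
after  3: r0=0x80 r1=0x8a r2=0x56 r3=0x34  N=1 Z=0
after  4: r0=0x80 r1=0x8a r2=0x56 r3=0x02  N=0 Z=0
after  5: r0=0x80 r1=0x8a r2=0x56 r3=0x34  N=0 Z=0
-- IRQ taken; context saved, return-PC = 6 --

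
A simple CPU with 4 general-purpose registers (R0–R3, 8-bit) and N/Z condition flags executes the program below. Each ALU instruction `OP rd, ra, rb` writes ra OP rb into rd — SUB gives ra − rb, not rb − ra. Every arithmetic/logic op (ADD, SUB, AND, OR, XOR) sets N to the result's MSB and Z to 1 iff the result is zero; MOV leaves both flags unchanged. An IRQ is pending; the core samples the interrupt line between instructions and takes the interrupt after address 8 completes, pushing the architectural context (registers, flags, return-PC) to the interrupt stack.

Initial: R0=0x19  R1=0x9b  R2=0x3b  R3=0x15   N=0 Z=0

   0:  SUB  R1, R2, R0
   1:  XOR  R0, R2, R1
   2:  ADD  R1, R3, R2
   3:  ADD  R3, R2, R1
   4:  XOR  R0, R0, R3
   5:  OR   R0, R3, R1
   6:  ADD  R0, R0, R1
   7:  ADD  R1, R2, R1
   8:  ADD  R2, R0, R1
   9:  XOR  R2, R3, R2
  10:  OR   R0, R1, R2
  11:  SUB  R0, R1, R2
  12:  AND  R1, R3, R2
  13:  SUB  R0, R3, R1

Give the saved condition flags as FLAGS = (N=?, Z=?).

after  0: R0=0x19 R1=0x22 R2=0x3b R3=0x15  N=0 Z=0
after  1: R0=0x19 R1=0x22 R2=0x3b R3=0x15  N=0 Z=0
after  2: R0=0x19 R1=0x50 R2=0x3b R3=0x15  N=0 Z=0
after  3: R0=0x19 R1=0x50 R2=0x3b R3=0x8b  N=1 Z=0
after  4: R0=0x92 R1=0x50 R2=0x3b R3=0x8b  N=1 Z=0
after  5: R0=0xdb R1=0x50 R2=0x3b R3=0x8b  N=1 Z=0
after  6: R0=0x2b R1=0x50 R2=0x3b R3=0x8b  N=0 Z=0
after  7: R0=0x2b R1=0x8b R2=0x3b R3=0x8b  N=1 Z=0
after  8: R0=0x2b R1=0x8b R2=0xb6 R3=0x8b  N=1 Z=0
-- IRQ taken; context saved, return-PC = 9 --

FLAGS = (N=1, Z=0)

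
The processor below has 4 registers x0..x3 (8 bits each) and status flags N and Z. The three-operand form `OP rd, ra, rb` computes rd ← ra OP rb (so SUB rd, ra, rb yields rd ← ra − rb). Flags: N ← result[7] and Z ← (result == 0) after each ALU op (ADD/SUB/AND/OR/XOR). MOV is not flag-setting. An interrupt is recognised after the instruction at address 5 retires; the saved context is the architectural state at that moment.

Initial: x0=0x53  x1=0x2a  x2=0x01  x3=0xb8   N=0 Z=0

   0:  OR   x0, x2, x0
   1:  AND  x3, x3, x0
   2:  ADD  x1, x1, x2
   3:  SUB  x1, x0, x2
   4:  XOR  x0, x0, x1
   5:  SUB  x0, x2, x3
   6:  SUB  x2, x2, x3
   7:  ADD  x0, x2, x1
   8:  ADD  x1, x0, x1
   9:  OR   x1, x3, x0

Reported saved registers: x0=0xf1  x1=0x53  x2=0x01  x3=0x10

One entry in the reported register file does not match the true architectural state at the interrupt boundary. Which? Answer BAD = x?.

after  0: x0=0x53 x1=0x2a x2=0x01 x3=0xb8  N=0 Z=0
after  1: x0=0x53 x1=0x2a x2=0x01 x3=0x10  N=0 Z=0
after  2: x0=0x53 x1=0x2b x2=0x01 x3=0x10  N=0 Z=0
after  3: x0=0x53 x1=0x52 x2=0x01 x3=0x10  N=0 Z=0
after  4: x0=0x01 x1=0x52 x2=0x01 x3=0x10  N=0 Z=0
after  5: x0=0xf1 x1=0x52 x2=0x01 x3=0x10  N=1 Z=0
-- IRQ taken; context saved, return-PC = 6 --
mismatch: x1: reported 0x53 vs actual 0x52

BAD = x1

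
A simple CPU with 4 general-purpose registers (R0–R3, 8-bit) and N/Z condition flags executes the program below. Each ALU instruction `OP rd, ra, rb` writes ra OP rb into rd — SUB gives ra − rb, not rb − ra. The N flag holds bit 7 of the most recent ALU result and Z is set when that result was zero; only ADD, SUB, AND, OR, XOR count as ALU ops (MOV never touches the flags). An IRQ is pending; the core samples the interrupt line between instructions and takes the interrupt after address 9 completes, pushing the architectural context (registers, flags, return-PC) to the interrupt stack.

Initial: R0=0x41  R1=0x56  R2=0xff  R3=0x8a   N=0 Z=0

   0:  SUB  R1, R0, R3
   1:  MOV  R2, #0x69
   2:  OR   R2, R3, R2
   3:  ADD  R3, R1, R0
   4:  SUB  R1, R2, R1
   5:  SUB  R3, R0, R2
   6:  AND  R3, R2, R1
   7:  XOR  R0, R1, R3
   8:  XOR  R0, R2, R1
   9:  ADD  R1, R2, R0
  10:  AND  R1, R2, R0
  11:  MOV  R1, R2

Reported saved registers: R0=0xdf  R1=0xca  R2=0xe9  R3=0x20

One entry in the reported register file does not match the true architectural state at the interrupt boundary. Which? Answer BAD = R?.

after  0: R0=0x41 R1=0xb7 R2=0xff R3=0x8a  N=1 Z=0
after  1: R0=0x41 R1=0xb7 R2=0x69 R3=0x8a  N=1 Z=0
after  2: R0=0x41 R1=0xb7 R2=0xeb R3=0x8a  N=1 Z=0
after  3: R0=0x41 R1=0xb7 R2=0xeb R3=0xf8  N=1 Z=0
after  4: R0=0x41 R1=0x34 R2=0xeb R3=0xf8  N=0 Z=0
after  5: R0=0x41 R1=0x34 R2=0xeb R3=0x56  N=0 Z=0
after  6: R0=0x41 R1=0x34 R2=0xeb R3=0x20  N=0 Z=0
after  7: R0=0x14 R1=0x34 R2=0xeb R3=0x20  N=0 Z=0
after  8: R0=0xdf R1=0x34 R2=0xeb R3=0x20  N=1 Z=0
after  9: R0=0xdf R1=0xca R2=0xeb R3=0x20  N=1 Z=0
-- IRQ taken; context saved, return-PC = 10 --
mismatch: R2: reported 0xe9 vs actual 0xeb

BAD = R2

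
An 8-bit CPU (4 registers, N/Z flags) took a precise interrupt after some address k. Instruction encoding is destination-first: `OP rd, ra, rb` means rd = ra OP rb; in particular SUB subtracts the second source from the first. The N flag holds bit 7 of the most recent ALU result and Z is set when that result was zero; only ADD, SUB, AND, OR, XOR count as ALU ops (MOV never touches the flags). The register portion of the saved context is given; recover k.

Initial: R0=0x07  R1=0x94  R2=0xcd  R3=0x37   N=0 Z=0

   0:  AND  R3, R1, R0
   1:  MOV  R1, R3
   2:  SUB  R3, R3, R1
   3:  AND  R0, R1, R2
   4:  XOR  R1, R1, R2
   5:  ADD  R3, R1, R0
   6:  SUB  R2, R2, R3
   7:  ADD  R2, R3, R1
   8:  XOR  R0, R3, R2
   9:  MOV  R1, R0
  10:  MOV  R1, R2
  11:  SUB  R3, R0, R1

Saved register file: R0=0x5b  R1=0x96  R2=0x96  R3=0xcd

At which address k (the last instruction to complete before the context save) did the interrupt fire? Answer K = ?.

after  0: R0=0x07 R1=0x94 R2=0xcd R3=0x04  N=0 Z=0
after  1: R0=0x07 R1=0x04 R2=0xcd R3=0x04  N=0 Z=0
after  2: R0=0x07 R1=0x04 R2=0xcd R3=0x00  N=0 Z=1
after  3: R0=0x04 R1=0x04 R2=0xcd R3=0x00  N=0 Z=0
after  4: R0=0x04 R1=0xc9 R2=0xcd R3=0x00  N=1 Z=0
after  5: R0=0x04 R1=0xc9 R2=0xcd R3=0xcd  N=1 Z=0
after  6: R0=0x04 R1=0xc9 R2=0x00 R3=0xcd  N=0 Z=1
after  7: R0=0x04 R1=0xc9 R2=0x96 R3=0xcd  N=1 Z=0
after  8: R0=0x5b R1=0xc9 R2=0x96 R3=0xcd  N=0 Z=0
after  9: R0=0x5b R1=0x5b R2=0x96 R3=0xcd  N=0 Z=0
after 10: R0=0x5b R1=0x96 R2=0x96 R3=0xcd  N=0 Z=0
-- IRQ taken; context saved, return-PC = 11 --

K = 10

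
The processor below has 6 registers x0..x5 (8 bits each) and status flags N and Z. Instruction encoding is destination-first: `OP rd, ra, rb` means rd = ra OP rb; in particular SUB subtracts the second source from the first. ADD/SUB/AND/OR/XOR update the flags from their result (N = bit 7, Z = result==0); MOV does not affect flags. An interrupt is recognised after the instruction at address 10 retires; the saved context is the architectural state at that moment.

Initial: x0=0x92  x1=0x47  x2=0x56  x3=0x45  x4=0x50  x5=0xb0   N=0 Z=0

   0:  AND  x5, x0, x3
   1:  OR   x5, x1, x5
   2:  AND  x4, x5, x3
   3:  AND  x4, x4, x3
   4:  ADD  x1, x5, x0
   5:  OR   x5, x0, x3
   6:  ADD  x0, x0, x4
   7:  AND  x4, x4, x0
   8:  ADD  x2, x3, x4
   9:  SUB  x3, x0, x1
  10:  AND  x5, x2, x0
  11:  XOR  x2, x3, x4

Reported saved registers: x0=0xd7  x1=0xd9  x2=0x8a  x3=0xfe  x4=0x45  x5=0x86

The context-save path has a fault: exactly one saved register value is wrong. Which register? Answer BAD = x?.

after  0: x0=0x92 x1=0x47 x2=0x56 x3=0x45 x4=0x50 x5=0x00  N=0 Z=1
after  1: x0=0x92 x1=0x47 x2=0x56 x3=0x45 x4=0x50 x5=0x47  N=0 Z=0
after  2: x0=0x92 x1=0x47 x2=0x56 x3=0x45 x4=0x45 x5=0x47  N=0 Z=0
after  3: x0=0x92 x1=0x47 x2=0x56 x3=0x45 x4=0x45 x5=0x47  N=0 Z=0
after  4: x0=0x92 x1=0xd9 x2=0x56 x3=0x45 x4=0x45 x5=0x47  N=1 Z=0
after  5: x0=0x92 x1=0xd9 x2=0x56 x3=0x45 x4=0x45 x5=0xd7  N=1 Z=0
after  6: x0=0xd7 x1=0xd9 x2=0x56 x3=0x45 x4=0x45 x5=0xd7  N=1 Z=0
after  7: x0=0xd7 x1=0xd9 x2=0x56 x3=0x45 x4=0x45 x5=0xd7  N=0 Z=0
after  8: x0=0xd7 x1=0xd9 x2=0x8a x3=0x45 x4=0x45 x5=0xd7  N=1 Z=0
after  9: x0=0xd7 x1=0xd9 x2=0x8a x3=0xfe x4=0x45 x5=0xd7  N=1 Z=0
after 10: x0=0xd7 x1=0xd9 x2=0x8a x3=0xfe x4=0x45 x5=0x82  N=1 Z=0
-- IRQ taken; context saved, return-PC = 11 --
mismatch: x5: reported 0x86 vs actual 0x82

BAD = x5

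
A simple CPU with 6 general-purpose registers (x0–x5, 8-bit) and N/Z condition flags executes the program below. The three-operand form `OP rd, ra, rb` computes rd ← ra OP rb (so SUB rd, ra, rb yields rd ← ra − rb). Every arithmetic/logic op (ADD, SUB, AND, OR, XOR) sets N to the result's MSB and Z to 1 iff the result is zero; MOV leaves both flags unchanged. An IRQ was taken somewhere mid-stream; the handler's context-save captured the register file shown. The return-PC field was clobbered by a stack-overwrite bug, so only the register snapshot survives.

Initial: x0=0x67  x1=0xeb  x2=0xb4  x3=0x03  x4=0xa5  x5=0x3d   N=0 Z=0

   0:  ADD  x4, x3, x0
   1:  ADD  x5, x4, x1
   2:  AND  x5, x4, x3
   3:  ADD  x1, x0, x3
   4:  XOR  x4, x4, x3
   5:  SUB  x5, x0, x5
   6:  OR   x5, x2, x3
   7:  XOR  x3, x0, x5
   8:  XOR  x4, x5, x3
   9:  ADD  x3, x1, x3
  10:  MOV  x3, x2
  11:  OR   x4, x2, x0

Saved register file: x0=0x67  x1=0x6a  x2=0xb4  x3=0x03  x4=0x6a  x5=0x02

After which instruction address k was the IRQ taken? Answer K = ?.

after  0: x0=0x67 x1=0xeb x2=0xb4 x3=0x03 x4=0x6a x5=0x3d  N=0 Z=0
after  1: x0=0x67 x1=0xeb x2=0xb4 x3=0x03 x4=0x6a x5=0x55  N=0 Z=0
after  2: x0=0x67 x1=0xeb x2=0xb4 x3=0x03 x4=0x6a x5=0x02  N=0 Z=0
after  3: x0=0x67 x1=0x6a x2=0xb4 x3=0x03 x4=0x6a x5=0x02  N=0 Z=0
-- IRQ taken; context saved, return-PC = 4 --

K = 3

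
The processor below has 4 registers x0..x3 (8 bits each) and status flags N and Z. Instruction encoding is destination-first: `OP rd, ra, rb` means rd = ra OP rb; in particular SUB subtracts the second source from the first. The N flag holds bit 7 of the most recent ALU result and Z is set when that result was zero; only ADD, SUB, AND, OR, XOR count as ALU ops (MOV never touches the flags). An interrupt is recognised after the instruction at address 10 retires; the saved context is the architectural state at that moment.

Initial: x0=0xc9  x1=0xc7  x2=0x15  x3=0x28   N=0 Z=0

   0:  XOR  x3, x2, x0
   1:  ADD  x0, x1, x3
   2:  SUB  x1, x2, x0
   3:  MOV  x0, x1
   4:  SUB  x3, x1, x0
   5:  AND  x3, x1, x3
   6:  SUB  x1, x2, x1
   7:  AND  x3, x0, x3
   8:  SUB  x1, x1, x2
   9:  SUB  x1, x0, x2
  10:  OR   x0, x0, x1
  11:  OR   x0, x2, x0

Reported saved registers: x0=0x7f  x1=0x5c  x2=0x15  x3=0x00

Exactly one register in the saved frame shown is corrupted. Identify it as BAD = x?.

after  0: x0=0xc9 x1=0xc7 x2=0x15 x3=0xdc  N=1 Z=0
after  1: x0=0xa3 x1=0xc7 x2=0x15 x3=0xdc  N=1 Z=0
after  2: x0=0xa3 x1=0x72 x2=0x15 x3=0xdc  N=0 Z=0
after  3: x0=0x72 x1=0x72 x2=0x15 x3=0xdc  N=0 Z=0
after  4: x0=0x72 x1=0x72 x2=0x15 x3=0x00  N=0 Z=1
after  5: x0=0x72 x1=0x72 x2=0x15 x3=0x00  N=0 Z=1
after  6: x0=0x72 x1=0xa3 x2=0x15 x3=0x00  N=1 Z=0
after  7: x0=0x72 x1=0xa3 x2=0x15 x3=0x00  N=0 Z=1
after  8: x0=0x72 x1=0x8e x2=0x15 x3=0x00  N=1 Z=0
after  9: x0=0x72 x1=0x5d x2=0x15 x3=0x00  N=0 Z=0
after 10: x0=0x7f x1=0x5d x2=0x15 x3=0x00  N=0 Z=0
-- IRQ taken; context saved, return-PC = 11 --
mismatch: x1: reported 0x5c vs actual 0x5d

BAD = x1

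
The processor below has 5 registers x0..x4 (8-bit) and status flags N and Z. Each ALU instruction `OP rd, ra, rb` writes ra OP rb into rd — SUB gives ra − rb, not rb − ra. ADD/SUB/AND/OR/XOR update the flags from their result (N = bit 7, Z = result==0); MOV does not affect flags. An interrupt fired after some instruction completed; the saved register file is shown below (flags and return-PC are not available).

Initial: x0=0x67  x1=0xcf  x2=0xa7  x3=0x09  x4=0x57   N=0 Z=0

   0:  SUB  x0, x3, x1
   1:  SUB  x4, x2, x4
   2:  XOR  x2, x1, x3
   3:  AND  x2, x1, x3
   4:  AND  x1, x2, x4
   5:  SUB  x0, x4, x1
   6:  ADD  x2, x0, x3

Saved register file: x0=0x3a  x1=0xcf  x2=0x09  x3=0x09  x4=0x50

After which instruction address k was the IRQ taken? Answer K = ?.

K = 3

after  0: x0=0x3a x1=0xcf x2=0xa7 x3=0x09 x4=0x57  N=0 Z=0
after  1: x0=0x3a x1=0xcf x2=0xa7 x3=0x09 x4=0x50  N=0 Z=0
after  2: x0=0x3a x1=0xcf x2=0xc6 x3=0x09 x4=0x50  N=1 Z=0
after  3: x0=0x3a x1=0xcf x2=0x09 x3=0x09 x4=0x50  N=0 Z=0
-- IRQ taken; context saved, return-PC = 4 --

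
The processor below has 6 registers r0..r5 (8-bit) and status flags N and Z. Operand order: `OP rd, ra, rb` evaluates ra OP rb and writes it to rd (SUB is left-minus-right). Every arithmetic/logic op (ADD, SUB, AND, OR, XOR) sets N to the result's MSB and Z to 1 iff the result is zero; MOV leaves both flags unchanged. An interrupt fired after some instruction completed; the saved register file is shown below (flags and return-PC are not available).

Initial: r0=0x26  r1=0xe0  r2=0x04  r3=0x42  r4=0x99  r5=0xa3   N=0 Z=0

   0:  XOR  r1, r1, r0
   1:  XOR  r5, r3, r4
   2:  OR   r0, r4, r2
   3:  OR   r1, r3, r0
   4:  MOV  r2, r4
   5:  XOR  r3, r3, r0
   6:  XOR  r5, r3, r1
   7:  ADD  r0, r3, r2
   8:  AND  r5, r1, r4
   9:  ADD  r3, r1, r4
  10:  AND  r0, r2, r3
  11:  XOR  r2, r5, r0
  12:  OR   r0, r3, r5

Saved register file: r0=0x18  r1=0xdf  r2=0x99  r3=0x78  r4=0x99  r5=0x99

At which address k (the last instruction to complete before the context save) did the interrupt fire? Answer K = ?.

K = 10

after  0: r0=0x26 r1=0xc6 r2=0x04 r3=0x42 r4=0x99 r5=0xa3  N=1 Z=0
after  1: r0=0x26 r1=0xc6 r2=0x04 r3=0x42 r4=0x99 r5=0xdb  N=1 Z=0
after  2: r0=0x9d r1=0xc6 r2=0x04 r3=0x42 r4=0x99 r5=0xdb  N=1 Z=0
after  3: r0=0x9d r1=0xdf r2=0x04 r3=0x42 r4=0x99 r5=0xdb  N=1 Z=0
after  4: r0=0x9d r1=0xdf r2=0x99 r3=0x42 r4=0x99 r5=0xdb  N=1 Z=0
after  5: r0=0x9d r1=0xdf r2=0x99 r3=0xdf r4=0x99 r5=0xdb  N=1 Z=0
after  6: r0=0x9d r1=0xdf r2=0x99 r3=0xdf r4=0x99 r5=0x00  N=0 Z=1
after  7: r0=0x78 r1=0xdf r2=0x99 r3=0xdf r4=0x99 r5=0x00  N=0 Z=0
after  8: r0=0x78 r1=0xdf r2=0x99 r3=0xdf r4=0x99 r5=0x99  N=1 Z=0
after  9: r0=0x78 r1=0xdf r2=0x99 r3=0x78 r4=0x99 r5=0x99  N=0 Z=0
after 10: r0=0x18 r1=0xdf r2=0x99 r3=0x78 r4=0x99 r5=0x99  N=0 Z=0
-- IRQ taken; context saved, return-PC = 11 --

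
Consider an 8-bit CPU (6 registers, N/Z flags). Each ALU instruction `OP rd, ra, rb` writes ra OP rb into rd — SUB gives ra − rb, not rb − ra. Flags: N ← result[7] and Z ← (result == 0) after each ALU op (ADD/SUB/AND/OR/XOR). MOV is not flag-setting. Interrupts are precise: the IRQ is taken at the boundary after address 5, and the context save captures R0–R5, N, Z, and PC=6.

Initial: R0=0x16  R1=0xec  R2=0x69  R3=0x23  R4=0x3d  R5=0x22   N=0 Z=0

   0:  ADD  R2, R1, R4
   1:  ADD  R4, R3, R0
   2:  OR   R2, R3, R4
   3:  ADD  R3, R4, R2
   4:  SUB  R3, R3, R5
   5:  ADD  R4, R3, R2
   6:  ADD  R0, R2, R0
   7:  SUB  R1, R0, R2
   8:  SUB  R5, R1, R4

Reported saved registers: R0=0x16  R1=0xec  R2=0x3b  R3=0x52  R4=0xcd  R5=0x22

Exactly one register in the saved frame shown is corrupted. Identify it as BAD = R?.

after  0: R0=0x16 R1=0xec R2=0x29 R3=0x23 R4=0x3d R5=0x22  N=0 Z=0
after  1: R0=0x16 R1=0xec R2=0x29 R3=0x23 R4=0x39 R5=0x22  N=0 Z=0
after  2: R0=0x16 R1=0xec R2=0x3b R3=0x23 R4=0x39 R5=0x22  N=0 Z=0
after  3: R0=0x16 R1=0xec R2=0x3b R3=0x74 R4=0x39 R5=0x22  N=0 Z=0
after  4: R0=0x16 R1=0xec R2=0x3b R3=0x52 R4=0x39 R5=0x22  N=0 Z=0
after  5: R0=0x16 R1=0xec R2=0x3b R3=0x52 R4=0x8d R5=0x22  N=1 Z=0
-- IRQ taken; context saved, return-PC = 6 --
mismatch: R4: reported 0xcd vs actual 0x8d

BAD = R4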